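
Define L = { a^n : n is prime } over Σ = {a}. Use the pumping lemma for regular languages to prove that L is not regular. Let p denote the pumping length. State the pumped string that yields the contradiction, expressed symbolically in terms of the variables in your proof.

Toward a contradiction, assume L is regular with pumping length p.
Let q be a prime with q ≥ p+2 (infinitely many primes exist), and take w = a^q ∈ L with |w| = q ≥ p.
Write w = xyz as guaranteed by the lemma, with |xy| ≤ p and y is nonempty.
Then y = a^k for some k with 1 ≤ k ≤ p.
Since 1 ≤ k ≤ p, |xz| = q-k. Pump with i = q+1: |xy^{q+1}z| = (q-k)+(q+1)k = q+qk = q(1+k), which is composite (both factors ≥ 2). So xy^{q+1}z = a^{q(1+k)} ∉ L.
This contradicts the pumping lemma, so L is not regular.

a^{q(1+k)}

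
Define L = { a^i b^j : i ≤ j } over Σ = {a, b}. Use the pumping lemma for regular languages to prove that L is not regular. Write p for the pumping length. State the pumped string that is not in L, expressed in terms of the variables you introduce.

Toward a contradiction, assume L is regular with pumping length p.
Choose w = a^p b^p ∈ L, with |w| = 2p ≥ p.
By the pumping lemma, w = xyz with |xy| ≤ p and |y| > 0.
Because |xy| ≤ p and w begins with p copies of a, we have y = a^k with 1 ≤ k ≤ p.
Consider xy^2z = a^{p+k} b^p. Since k ≥ 1, the a-count p+k exceeds the b-count p, so i ≤ j fails; thus xy^2z ∉ L.
Contradiction. Therefore L is not regular.

a^{p+k} b^p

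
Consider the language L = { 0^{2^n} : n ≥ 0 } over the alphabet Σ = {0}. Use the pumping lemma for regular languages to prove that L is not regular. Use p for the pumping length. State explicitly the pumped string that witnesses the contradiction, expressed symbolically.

Assume L is regular; let p be its pumping constant.
Take w = 0^{2^p} ∈ L with |w| = 2^p ≥ p.
Write w = xyz as guaranteed by the lemma, with |xy| ≤ p and |y| > 0.
Then y = 0^k for some k with 1 ≤ k ≤ p.
Pump with i = 2: xy^2z = 0^{2^p+k}. Since 1 ≤ k ≤ p < 2^p, we have 2^p < 2^p+k < 2^{p+1}, so 2^p+k is not a power of 2. So xy^2z ∉ L.
This is a contradiction; hence L is not regular.

0^{2^p+k}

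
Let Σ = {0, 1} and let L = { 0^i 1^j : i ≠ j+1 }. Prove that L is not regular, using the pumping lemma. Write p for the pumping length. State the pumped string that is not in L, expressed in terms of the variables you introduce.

Assume L is regular; let p be its pumping constant.
Choose w = 0^p 1^{p+p!-1}. Since p ≠ (p+p!-1)+1 = p+p!, w ∈ L; and |w| ≥ p.
By the pumping lemma, w = xyz with |xy| ≤ p and |y| ≥ 1.
Because |xy| ≤ p and w begins with p copies of 0, we have y = 0^k with 1 ≤ k ≤ p.
Since 1 ≤ k ≤ p, k divides p!; set t = 1 + p!/k. Then xy^t z has p + (p!/k)·k = p + p! copies of 0. Now the 0-count is p+p! and (1-count)+1 = (p+p!-1)+1 = p+p!, so i ≠ j+1 fails. So xy^t z = 0^{p+p!} 1^{p+p!-1} ∉ L.
Contradiction. Therefore L is not regular.

0^{p+p!} 1^{p+p!-1}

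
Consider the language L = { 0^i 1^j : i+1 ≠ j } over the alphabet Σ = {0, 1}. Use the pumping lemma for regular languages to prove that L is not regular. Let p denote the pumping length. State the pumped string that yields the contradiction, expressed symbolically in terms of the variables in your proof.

0^{p+p!} 1^{p+p!+1}

Suppose for contradiction that L is regular, and let p be the pumping length.
Choose w = 0^p 1^{p+p!+1}. Since p ≠ (p+p!+1)-1 = p+p!, w ∈ L; and |w| ≥ p.
By the pumping lemma, w = xyz with |xy| ≤ p and |y| ≥ 1.
Because |xy| ≤ p and w begins with p copies of 0, we have y = 0^k with 1 ≤ k ≤ p.
Since 1 ≤ k ≤ p, k divides p!; set t = 1 + p!/k. Then xy^t z has p + (p!/k)·k = p + p! copies of 0. Now the 0-count is p+p! and (1-count)-1 = (p+p!+1)-1 = p+p!, so i+1 ≠ j fails. So xy^t z = 0^{p+p!} 1^{p+p!+1} ∉ L.
This is a contradiction; hence L is not regular.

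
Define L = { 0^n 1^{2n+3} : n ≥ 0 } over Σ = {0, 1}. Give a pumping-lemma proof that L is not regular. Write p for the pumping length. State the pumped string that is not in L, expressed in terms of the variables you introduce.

0^{p+k} 1^{2p+3}

Assume L is regular. Let p be the pumping length given by the pumping lemma.
Choose w = 0^p 1^{2p+3}, which is in L with |w| = 3p+3 ≥ p.
Write w = xyz as guaranteed by the lemma, with |xy| ≤ p and y is nonempty.
Since the first p symbols of w are all 0's and |xy| ≤ p, y lies entirely in the leading 0-block: y = 0^k for some k with 1 ≤ k ≤ p.
Pump with i = 2: xy^2z = 0^{p+k} 1^{2p+3}. For this to lie in L we would need 2p+3 = 2(p+k)+3, which forces k = 0. But k ≥ 1, so xy^2z ∉ L.
Contradiction. Therefore L is not regular.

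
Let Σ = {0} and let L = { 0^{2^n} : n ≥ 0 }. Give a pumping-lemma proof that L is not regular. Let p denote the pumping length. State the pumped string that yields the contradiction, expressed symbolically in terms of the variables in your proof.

Toward a contradiction, assume L is regular with pumping length p.
Take w = 0^{2^p} ∈ L with |w| = 2^p ≥ p.
Write w = xyz as guaranteed by the lemma, with |xy| ≤ p and |y| > 0.
Then y = 0^k for some k with 1 ≤ k ≤ p.
Pump with i = 2: xy^2z = 0^{2^p+k}. Since 1 ≤ k ≤ p < 2^p, we have 2^p < 2^p+k < 2^{p+1}, so 2^p+k is not a power of 2. So xy^2z ∉ L.
This is a contradiction; hence L is not regular.

0^{2^p+k}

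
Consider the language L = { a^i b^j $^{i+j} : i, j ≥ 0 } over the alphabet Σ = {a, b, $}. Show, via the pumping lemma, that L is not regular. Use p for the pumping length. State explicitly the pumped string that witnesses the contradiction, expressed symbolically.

a^{p+k} b^p $^{2p}

Toward a contradiction, assume L is regular with pumping length p.
Take w = a^p b^p $^{2p} ∈ L (with i=j=p, i+j=2p), |w| = 4p ≥ p.
Write w = xyz as guaranteed by the lemma, with |xy| ≤ p and y is nonempty.
Because |xy| ≤ p and w begins with p copies of a, we have y = a^k with 1 ≤ k ≤ p.
Consider xy^2z = a^{p+k} b^p $^{2p}. Now the a- and b-counts sum to 2p+k, but the $-count is 2p ≠ 2p+k. So xy^2z ∉ L.
This is a contradiction; hence L is not regular.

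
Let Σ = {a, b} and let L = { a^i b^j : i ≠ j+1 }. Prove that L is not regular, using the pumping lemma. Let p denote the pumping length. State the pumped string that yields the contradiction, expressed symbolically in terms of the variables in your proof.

Assume L is regular; let p be its pumping constant.
Choose w = a^p b^{p+p!-1}. Since p ≠ (p+p!-1)+1 = p+p!, w ∈ L; and |w| ≥ p.
Write w = xyz as guaranteed by the lemma, with |xy| ≤ p and |y| ≥ 1.
Since the first p symbols of w are all a's and |xy| ≤ p, y lies entirely in the leading a-block: y = a^k for some k with 1 ≤ k ≤ p.
Since 1 ≤ k ≤ p, k divides p!; set t = 1 + p!/k. Then xy^t z has p + (p!/k)·k = p + p! copies of a. Now the a-count is p+p! and (b-count)+1 = (p+p!-1)+1 = p+p!, so i ≠ j+1 fails. So xy^t z = a^{p+p!} b^{p+p!-1} ∉ L.
This is a contradiction; hence L is not regular.

a^{p+p!} b^{p+p!-1}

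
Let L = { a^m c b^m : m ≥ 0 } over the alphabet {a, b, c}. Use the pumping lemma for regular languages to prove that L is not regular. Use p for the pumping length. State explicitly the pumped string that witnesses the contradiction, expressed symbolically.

Assume L is regular; let p be its pumping constant.
Take w = a^p c b^p ∈ L with |w| = 2p+1 ≥ p.
Write w = xyz as guaranteed by the lemma, with |xy| ≤ p and |y| > 0.
Because |xy| ≤ p and w begins with p copies of a, we have y = a^k with 1 ≤ k ≤ p.
Pump with i = 2: xy^2z = a^{p+k} c b^p, which would require p+k = p. But k ≥ 1, so xy^2z ∉ L.
This is a contradiction; hence L is not regular.

a^{p+k} c b^p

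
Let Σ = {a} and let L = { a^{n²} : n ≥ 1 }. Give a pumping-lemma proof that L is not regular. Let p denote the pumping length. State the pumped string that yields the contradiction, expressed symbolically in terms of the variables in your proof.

Suppose for contradiction that L is regular, and let p be the pumping length.
Take w = a^{p²} ∈ L with |w| = p² ≥ p.
The pumping lemma gives a decomposition w = xyz where |xy| ≤ p and |y| ≥ 1.
Then y = a^k for some k with 1 ≤ k ≤ p.
Pump with i = 2: xy^2z = a^{p²+k}. Since 1 ≤ k ≤ p, p² < p²+k ≤ p²+p < (p+1)², so p²+k lies strictly between consecutive squares and is not a perfect square. So xy^2z ∉ L.
This contradicts the pumping lemma, so L is not regular.

a^{p²+k}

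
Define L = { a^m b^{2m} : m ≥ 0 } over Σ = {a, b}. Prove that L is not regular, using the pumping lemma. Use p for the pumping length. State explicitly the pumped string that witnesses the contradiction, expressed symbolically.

Suppose for contradiction that L is regular, and let p be the pumping length.
Let w = a^p b^{2p} ∈ L; note |w| = 3p ≥ p.
Write w = xyz as guaranteed by the lemma, with |xy| ≤ p and |y| > 0.
Because |xy| ≤ p and w begins with p copies of a, we have y = a^k with 1 ≤ k ≤ p.
Pump with i = 2: xy^2z = a^{p+k} b^{2p}. For this to lie in L we would need 2p = 2(p+k), which forces k = 0. But k ≥ 1, so xy^2z ∉ L.
Contradiction. Therefore L is not regular.

a^{p+k} b^{2p}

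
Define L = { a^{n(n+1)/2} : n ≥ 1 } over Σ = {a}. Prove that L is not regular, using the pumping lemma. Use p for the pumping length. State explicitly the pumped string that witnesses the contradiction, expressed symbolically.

a^{p(p+1)/2+k}

Assume L is regular; let p be its pumping constant.
Take w = a^{p(p+1)/2} ∈ L with |w| = p(p+1)/2 ≥ p.
The pumping lemma gives a decomposition w = xyz where |xy| ≤ p and y is nonempty.
Then y = a^k for some k with 1 ≤ k ≤ p.
Pump with i = 2: xy^2z = a^{p(p+1)/2+k}. Since 1 ≤ k ≤ p, p(p+1)/2 < p(p+1)/2+k ≤ p(p+1)/2+p < (p+1)(p+2)/2, so p(p+1)/2+k is strictly between consecutive triangular numbers. So xy^2z ∉ L.
Contradiction. Therefore L is not regular.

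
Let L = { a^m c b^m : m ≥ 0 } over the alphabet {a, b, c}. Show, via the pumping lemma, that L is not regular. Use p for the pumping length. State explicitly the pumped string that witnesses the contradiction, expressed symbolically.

a^{p+k} c b^p

Suppose for contradiction that L is regular, and let p be the pumping length.
Take w = a^p c b^p ∈ L with |w| = 2p+1 ≥ p.
The pumping lemma gives a decomposition w = xyz where |xy| ≤ p and y is nonempty.
Because |xy| ≤ p and w begins with p copies of a, we have y = a^k with 1 ≤ k ≤ p.
Pump with i = 2: xy^2z = a^{p+k} c b^p, which would require p+k = p. But k ≥ 1, so xy^2z ∉ L.
This is a contradiction; hence L is not regular.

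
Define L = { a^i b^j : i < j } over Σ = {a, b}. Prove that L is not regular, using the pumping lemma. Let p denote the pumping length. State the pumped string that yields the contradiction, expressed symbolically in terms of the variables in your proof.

Suppose for contradiction that L is regular, and let p be the pumping length.
Choose w = a^p b^{p+1} ∈ L, with |w| = 2p+1 ≥ p.
Write w = xyz as guaranteed by the lemma, with |xy| ≤ p and |y| ≥ 1.
The first p characters of w are a's, so xy (and hence y) consists only of a's. Write y = a^k, 1 ≤ k ≤ p.
Consider xy^2z = a^{p+k} b^{p+1}. Since k ≥ 1, the a-count p+k is at least p+1, so i < j fails; thus xy^2z ∉ L.
This is a contradiction; hence L is not regular.

a^{p+k} b^{p+1}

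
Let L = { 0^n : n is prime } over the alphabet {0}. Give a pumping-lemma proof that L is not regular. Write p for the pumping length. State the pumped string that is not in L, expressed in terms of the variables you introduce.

0^{q(1+k)}

Assume L is regular; let p be its pumping constant.
Let q be a prime with q ≥ p+2 (infinitely many primes exist), and take w = 0^q ∈ L with |w| = q ≥ p.
The pumping lemma gives a decomposition w = xyz where |xy| ≤ p and |y| ≥ 1.
Then y = 0^k for some k with 1 ≤ k ≤ p.
Since 1 ≤ k ≤ p, |xz| = q-k. Pump with i = q+1: |xy^{q+1}z| = (q-k)+(q+1)k = q+qk = q(1+k), which is composite (both factors ≥ 2). So xy^{q+1}z = 0^{q(1+k)} ∉ L.
This contradicts the pumping lemma, so L is not regular.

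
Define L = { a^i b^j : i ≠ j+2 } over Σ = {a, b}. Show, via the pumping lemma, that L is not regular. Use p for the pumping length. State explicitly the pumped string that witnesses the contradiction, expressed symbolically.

a^{p+p!} b^{p+p!-2}

Suppose for contradiction that L is regular, and let p be the pumping length.
Choose w = a^p b^{p+p!-2}. Since p ≠ (p+p!-2)+2 = p+p!, w ∈ L; and |w| ≥ p.
Write w = xyz as guaranteed by the lemma, with |xy| ≤ p and |y| > 0.
The first p characters of w are a's, so xy (and hence y) consists only of a's. Write y = a^k, 1 ≤ k ≤ p.
Since 1 ≤ k ≤ p, k divides p!; set t = 1 + p!/k. Then xy^t z has p + (p!/k)·k = p + p! copies of a. Now the a-count is p+p! and (b-count)+2 = (p+p!-2)+2 = p+p!, so i ≠ j+2 fails. So xy^t z = a^{p+p!} b^{p+p!-2} ∉ L.
This is a contradiction; hence L is not regular.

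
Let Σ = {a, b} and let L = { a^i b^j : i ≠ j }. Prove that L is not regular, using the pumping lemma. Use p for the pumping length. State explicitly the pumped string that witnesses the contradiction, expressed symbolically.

Assume L is regular; let p be its pumping constant.
Choose w = a^p b^{p+p!}. Since p ≠ p+p!, w ∈ L; and |w| ≥ p.
By the pumping lemma, w = xyz with |xy| ≤ p and |y| > 0.
Because |xy| ≤ p and w begins with p copies of a, we have y = a^k with 1 ≤ k ≤ p.
Since 1 ≤ k ≤ p, k divides p!; set t = 1 + p!/k. Then xy^t z has p + (p!/k)·k = p + p! copies of a. Now the a-count equals the b-count, so i ≠ j fails. So xy^t z = a^{p+p!} b^{p+p!} ∉ L.
Contradiction. Therefore L is not regular.

a^{p+p!} b^{p+p!}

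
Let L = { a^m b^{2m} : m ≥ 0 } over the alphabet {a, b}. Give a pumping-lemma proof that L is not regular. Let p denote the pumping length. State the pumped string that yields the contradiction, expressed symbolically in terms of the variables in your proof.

a^{p+k} b^{2p}

Assume L is regular. Let p be the pumping length given by the pumping lemma.
Take w = a^p b^{2p}. Then w ∈ L and |w| = 3p ≥ p.
The pumping lemma gives a decomposition w = xyz where |xy| ≤ p and |y| > 0.
Because |xy| ≤ p and w begins with p copies of a, we have y = a^k with 1 ≤ k ≤ p.
Pump with i = 2: xy^2z = a^{p+k} b^{2p}. For this to lie in L we would need 2p = 2(p+k), which forces k = 0. But k ≥ 1, so xy^2z ∉ L.
This is a contradiction; hence L is not regular.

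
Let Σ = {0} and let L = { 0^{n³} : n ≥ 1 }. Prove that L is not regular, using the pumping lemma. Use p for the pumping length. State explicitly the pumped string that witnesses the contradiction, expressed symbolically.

0^{p³+k}

Assume L is regular; let p be its pumping constant.
Take w = 0^{p³} ∈ L with |w| = p³ ≥ p.
By the pumping lemma, w = xyz with |xy| ≤ p and |y| > 0.
Then y = 0^k for some k with 1 ≤ k ≤ p.
Pump with i = 2: xy^2z = 0^{p³+k}. Since 1 ≤ k ≤ p, p³ < p³+k ≤ p³+p < p³+3p²+3p+1 = (p+1)³, so p³+k is not a perfect cube. So xy^2z ∉ L.
This contradicts the pumping lemma, so L is not regular.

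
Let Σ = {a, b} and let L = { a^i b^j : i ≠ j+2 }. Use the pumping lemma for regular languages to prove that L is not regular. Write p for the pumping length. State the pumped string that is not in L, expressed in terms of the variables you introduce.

Toward a contradiction, assume L is regular with pumping length p.
Choose w = a^p b^{p+p!-2}. Since p ≠ (p+p!-2)+2 = p+p!, w ∈ L; and |w| ≥ p.
Write w = xyz as guaranteed by the lemma, with |xy| ≤ p and |y| > 0.
The first p characters of w are a's, so xy (and hence y) consists only of a's. Write y = a^k, 1 ≤ k ≤ p.
Since 1 ≤ k ≤ p, k divides p!; set t = 1 + p!/k. Then xy^t z has p + (p!/k)·k = p + p! copies of a. Now the a-count is p+p! and (b-count)+2 = (p+p!-2)+2 = p+p!, so i ≠ j+2 fails. So xy^t z = a^{p+p!} b^{p+p!-2} ∉ L.
Contradiction. Therefore L is not regular.

a^{p+p!} b^{p+p!-2}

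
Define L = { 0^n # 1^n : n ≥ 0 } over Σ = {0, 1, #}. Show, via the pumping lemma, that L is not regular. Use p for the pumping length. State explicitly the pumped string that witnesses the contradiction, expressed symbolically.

Assume L is regular; let p be its pumping constant.
Take w = 0^p # 1^p ∈ L with |w| = 2p+1 ≥ p.
Write w = xyz as guaranteed by the lemma, with |xy| ≤ p and |y| > 0.
Because |xy| ≤ p and w begins with p copies of 0, we have y = 0^k with 1 ≤ k ≤ p.
Pump with i = 2: xy^2z = 0^{p+k} # 1^p, which would require p+k = p. But k ≥ 1, so xy^2z ∉ L.
This contradicts the pumping lemma, so L is not regular.

0^{p+k} # 1^p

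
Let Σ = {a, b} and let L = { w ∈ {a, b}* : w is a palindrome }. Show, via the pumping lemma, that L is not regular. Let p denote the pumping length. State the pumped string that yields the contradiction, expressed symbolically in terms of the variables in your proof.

Assume L is regular; let p be its pumping constant.
Take w = a^p b a^p, a palindrome of length 2p+1 ≥ p.
By the pumping lemma, w = xyz with |xy| ≤ p and |y| ≥ 1.
Since the first p symbols of w are all a's and |xy| ≤ p, y lies entirely in the leading a-block: y = a^k for some k with 1 ≤ k ≤ p.
Pump with i = 2: xy^2z = a^{p+k} b a^p. Its reverse is a^p b a^{p+k}, which differs from xy^2z since k ≥ 1. So xy^2z is not a palindrome and xy^2z ∉ L.
Contradiction. Therefore L is not regular.

a^{p+k} b a^p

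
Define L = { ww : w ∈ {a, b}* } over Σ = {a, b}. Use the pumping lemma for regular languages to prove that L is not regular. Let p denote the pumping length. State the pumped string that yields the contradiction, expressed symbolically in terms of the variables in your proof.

a^{p+k} b^p a^p b^p

Toward a contradiction, assume L is regular with pumping length p.
Take w = a^p b^p a^p b^p = uu where u = a^pb^p; then w ∈ L and |w| = 4p ≥ p.
The pumping lemma gives a decomposition w = xyz where |xy| ≤ p and y is nonempty.
Because |xy| ≤ p and w begins with p copies of a, we have y = a^k with 1 ≤ k ≤ p.
Pump with i = 2: xy^2z = a^{p+k} b^p a^p b^p, of length 4p+k. Suppose this equals vv. The string starts with a and ends with b, so v does too; thus the boundary between the two copies of v is a b→a transition. There is exactly one such transition, at position 2p+k, so |v| = 2p+k and |vv| = 4p+2k ≠ 4p+k since k ≥ 1. So xy^2z ∉ L.
Contradiction. Therefore L is not regular.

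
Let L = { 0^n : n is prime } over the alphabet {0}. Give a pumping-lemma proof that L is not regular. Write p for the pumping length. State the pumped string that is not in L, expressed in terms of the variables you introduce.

0^{q(1+k)}

Toward a contradiction, assume L is regular with pumping length p.
Let q be a prime with q ≥ p+2 (infinitely many primes exist), and take w = 0^q ∈ L with |w| = q ≥ p.
Write w = xyz as guaranteed by the lemma, with |xy| ≤ p and |y| ≥ 1.
Then y = 0^k for some k with 1 ≤ k ≤ p.
Since 1 ≤ k ≤ p, |xz| = q-k. Pump with i = q+1: |xy^{q+1}z| = (q-k)+(q+1)k = q+qk = q(1+k), which is composite (both factors ≥ 2). So xy^{q+1}z = 0^{q(1+k)} ∉ L.
This is a contradiction; hence L is not regular.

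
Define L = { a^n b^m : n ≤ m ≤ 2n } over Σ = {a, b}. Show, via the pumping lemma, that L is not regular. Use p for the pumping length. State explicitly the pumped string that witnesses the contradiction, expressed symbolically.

Assume L is regular; let p be its pumping constant.
Take w = a^p b^p ∈ L (since p ≤ p ≤ 2p), with |w| = 2p ≥ p.
By the pumping lemma, w = xyz with |xy| ≤ p and |y| ≥ 1.
The first p characters of w are a's, so xy (and hence y) consists only of a's. Write y = a^k, 1 ≤ k ≤ p.
Pump with i = 2: xy^2z = a^{p+k} b^p. Now n = p+k > p = m, so the condition n ≤ m fails. Thus xy^2z ∉ L.
Contradiction. Therefore L is not regular.

a^{p+k} b^p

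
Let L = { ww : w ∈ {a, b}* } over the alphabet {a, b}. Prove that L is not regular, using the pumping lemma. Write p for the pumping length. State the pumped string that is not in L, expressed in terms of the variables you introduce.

Assume L is regular. Let p be the pumping length given by the pumping lemma.
Take w = a^p b^p a^p b^p = uu where u = a^pb^p; then w ∈ L and |w| = 4p ≥ p.
By the pumping lemma, w = xyz with |xy| ≤ p and y is nonempty.
Since the first p symbols of w are all a's and |xy| ≤ p, y lies entirely in the leading a-block: y = a^k for some k with 1 ≤ k ≤ p.
Pump with i = 2: xy^2z = a^{p+k} b^p a^p b^p, of length 4p+k. Suppose this equals vv. The string starts with a and ends with b, so v does too; thus the boundary between the two copies of v is a b→a transition. There is exactly one such transition, at position 2p+k, so |v| = 2p+k and |vv| = 4p+2k ≠ 4p+k since k ≥ 1. So xy^2z ∉ L.
This is a contradiction; hence L is not regular.

a^{p+k} b^p a^p b^p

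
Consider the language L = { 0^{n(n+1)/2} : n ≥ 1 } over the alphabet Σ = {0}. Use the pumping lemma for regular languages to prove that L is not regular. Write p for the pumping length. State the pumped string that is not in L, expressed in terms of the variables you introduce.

0^{p(p+1)/2+k}

Assume L is regular; let p be its pumping constant.
Take w = 0^{p(p+1)/2} ∈ L with |w| = p(p+1)/2 ≥ p.
The pumping lemma gives a decomposition w = xyz where |xy| ≤ p and |y| > 0.
Then y = 0^k for some k with 1 ≤ k ≤ p.
Pump with i = 2: xy^2z = 0^{p(p+1)/2+k}. Since 1 ≤ k ≤ p, p(p+1)/2 < p(p+1)/2+k ≤ p(p+1)/2+p < (p+1)(p+2)/2, so p(p+1)/2+k is strictly between consecutive triangular numbers. So xy^2z ∉ L.
This is a contradiction; hence L is not regular.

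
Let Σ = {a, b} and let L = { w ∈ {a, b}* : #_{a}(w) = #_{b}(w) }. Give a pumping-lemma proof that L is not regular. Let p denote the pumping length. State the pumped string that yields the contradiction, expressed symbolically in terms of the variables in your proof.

a^{p+k} b^p

Toward a contradiction, assume L is regular with pumping length p.
Choose w = a^p b^p ∈ L with |w| = 2p ≥ p.
By the pumping lemma, w = xyz with |xy| ≤ p and |y| ≥ 1.
Because |xy| ≤ p and w begins with p copies of a, we have y = a^k with 1 ≤ k ≤ p.
Pump with i = 2: xy^2z = a^{p+k} b^p has p+k occurrences of a but only p of b. Since k ≥ 1 the counts differ, so xy^2z ∉ L.
This is a contradiction; hence L is not regular.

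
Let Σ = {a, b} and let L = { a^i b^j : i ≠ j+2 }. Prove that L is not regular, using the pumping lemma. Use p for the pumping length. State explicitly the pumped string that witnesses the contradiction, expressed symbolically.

Assume L is regular; let p be its pumping constant.
Choose w = a^p b^{p+p!-2}. Since p ≠ (p+p!-2)+2 = p+p!, w ∈ L; and |w| ≥ p.
The pumping lemma gives a decomposition w = xyz where |xy| ≤ p and y is nonempty.
The first p characters of w are a's, so xy (and hence y) consists only of a's. Write y = a^k, 1 ≤ k ≤ p.
Since 1 ≤ k ≤ p, k divides p!; set t = 1 + p!/k. Then xy^t z has p + (p!/k)·k = p + p! copies of a. Now the a-count is p+p! and (b-count)+2 = (p+p!-2)+2 = p+p!, so i ≠ j+2 fails. So xy^t z = a^{p+p!} b^{p+p!-2} ∉ L.
Contradiction. Therefore L is not regular.

a^{p+p!} b^{p+p!-2}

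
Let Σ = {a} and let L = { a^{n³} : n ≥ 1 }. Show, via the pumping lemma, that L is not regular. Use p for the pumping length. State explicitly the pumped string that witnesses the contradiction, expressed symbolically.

a^{p³+k}

Assume L is regular. Let p be the pumping length given by the pumping lemma.
Take w = a^{p³} ∈ L with |w| = p³ ≥ p.
Write w = xyz as guaranteed by the lemma, with |xy| ≤ p and |y| ≥ 1.
Then y = a^k for some k with 1 ≤ k ≤ p.
Pump with i = 2: xy^2z = a^{p³+k}. Since 1 ≤ k ≤ p, p³ < p³+k ≤ p³+p < p³+3p²+3p+1 = (p+1)³, so p³+k is not a perfect cube. So xy^2z ∉ L.
This contradicts the pumping lemma, so L is not regular.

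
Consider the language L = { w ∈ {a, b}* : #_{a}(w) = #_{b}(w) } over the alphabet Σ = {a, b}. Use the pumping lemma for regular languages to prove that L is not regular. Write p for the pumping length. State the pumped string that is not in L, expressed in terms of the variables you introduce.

Assume L is regular; let p be its pumping constant.
Choose w = a^p b^p ∈ L with |w| = 2p ≥ p.
Write w = xyz as guaranteed by the lemma, with |xy| ≤ p and |y| > 0.
Because |xy| ≤ p and w begins with p copies of a, we have y = a^k with 1 ≤ k ≤ p.
Pump with i = 2: xy^2z = a^{p+k} b^p has p+k occurrences of a but only p of b. Since k ≥ 1 the counts differ, so xy^2z ∉ L.
Contradiction. Therefore L is not regular.

a^{p+k} b^p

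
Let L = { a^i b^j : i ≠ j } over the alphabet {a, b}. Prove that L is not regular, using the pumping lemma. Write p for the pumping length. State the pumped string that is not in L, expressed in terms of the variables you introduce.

Assume L is regular. Let p be the pumping length given by the pumping lemma.
Choose w = a^p b^{p+p!}. Since p ≠ p+p!, w ∈ L; and |w| ≥ p.
Write w = xyz as guaranteed by the lemma, with |xy| ≤ p and y is nonempty.
Because |xy| ≤ p and w begins with p copies of a, we have y = a^k with 1 ≤ k ≤ p.
Since 1 ≤ k ≤ p, k divides p!; set t = 1 + p!/k. Then xy^t z has p + (p!/k)·k = p + p! copies of a. Now the a-count equals the b-count, so i ≠ j fails. So xy^t z = a^{p+p!} b^{p+p!} ∉ L.
This is a contradiction; hence L is not regular.

a^{p+p!} b^{p+p!}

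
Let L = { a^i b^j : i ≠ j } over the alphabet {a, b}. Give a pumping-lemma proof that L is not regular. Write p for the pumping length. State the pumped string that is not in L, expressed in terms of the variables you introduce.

a^{p+p!} b^{p+p!}

Assume L is regular. Let p be the pumping length given by the pumping lemma.
Choose w = a^p b^{p+p!}. Since p ≠ p+p!, w ∈ L; and |w| ≥ p.
The pumping lemma gives a decomposition w = xyz where |xy| ≤ p and |y| ≥ 1.
Since the first p symbols of w are all a's and |xy| ≤ p, y lies entirely in the leading a-block: y = a^k for some k with 1 ≤ k ≤ p.
Since 1 ≤ k ≤ p, k divides p!; set t = 1 + p!/k. Then xy^t z has p + (p!/k)·k = p + p! copies of a. Now the a-count equals the b-count, so i ≠ j fails. So xy^t z = a^{p+p!} b^{p+p!} ∉ L.
This is a contradiction; hence L is not regular.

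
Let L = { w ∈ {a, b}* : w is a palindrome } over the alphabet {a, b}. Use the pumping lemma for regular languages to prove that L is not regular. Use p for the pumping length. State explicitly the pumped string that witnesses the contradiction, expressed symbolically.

a^{p+k} b a^p

Assume L is regular; let p be its pumping constant.
Take w = a^p b a^p, a palindrome of length 2p+1 ≥ p.
By the pumping lemma, w = xyz with |xy| ≤ p and |y| > 0.
Since the first p symbols of w are all a's and |xy| ≤ p, y lies entirely in the leading a-block: y = a^k for some k with 1 ≤ k ≤ p.
Pump with i = 2: xy^2z = a^{p+k} b a^p. Its reverse is a^p b a^{p+k}, which differs from xy^2z since k ≥ 1. So xy^2z is not a palindrome and xy^2z ∉ L.
Contradiction. Therefore L is not regular.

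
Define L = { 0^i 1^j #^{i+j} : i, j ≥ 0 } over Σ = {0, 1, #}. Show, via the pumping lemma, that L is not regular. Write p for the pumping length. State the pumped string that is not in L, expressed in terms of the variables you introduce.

Toward a contradiction, assume L is regular with pumping length p.
Take w = 0^p 1^p #^{2p} ∈ L (with i=j=p, i+j=2p), |w| = 4p ≥ p.
The pumping lemma gives a decomposition w = xyz where |xy| ≤ p and |y| > 0.
Because |xy| ≤ p and w begins with p copies of 0, we have y = 0^k with 1 ≤ k ≤ p.
Consider xy^2z = 0^{p+k} 1^p #^{2p}. Now the 0- and 1-counts sum to 2p+k, but the #-count is 2p ≠ 2p+k. So xy^2z ∉ L.
This contradicts the pumping lemma, so L is not regular.

0^{p+k} 1^p #^{2p}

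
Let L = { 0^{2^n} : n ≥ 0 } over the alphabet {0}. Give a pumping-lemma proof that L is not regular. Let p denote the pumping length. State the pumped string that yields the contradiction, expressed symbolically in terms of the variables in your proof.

0^{2^p+k}

Toward a contradiction, assume L is regular with pumping length p.
Take w = 0^{2^p} ∈ L with |w| = 2^p ≥ p.
The pumping lemma gives a decomposition w = xyz where |xy| ≤ p and y is nonempty.
Then y = 0^k for some k with 1 ≤ k ≤ p.
Pump with i = 2: xy^2z = 0^{2^p+k}. Since 1 ≤ k ≤ p < 2^p, we have 2^p < 2^p+k < 2^{p+1}, so 2^p+k is not a power of 2. So xy^2z ∉ L.
Contradiction. Therefore L is not regular.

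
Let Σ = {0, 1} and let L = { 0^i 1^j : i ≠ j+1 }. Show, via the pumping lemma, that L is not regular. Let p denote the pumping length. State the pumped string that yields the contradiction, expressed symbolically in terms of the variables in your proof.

0^{p+p!} 1^{p+p!-1}

Suppose for contradiction that L is regular, and let p be the pumping length.
Choose w = 0^p 1^{p+p!-1}. Since p ≠ (p+p!-1)+1 = p+p!, w ∈ L; and |w| ≥ p.
By the pumping lemma, w = xyz with |xy| ≤ p and |y| ≥ 1.
Since the first p symbols of w are all 0's and |xy| ≤ p, y lies entirely in the leading 0-block: y = 0^k for some k with 1 ≤ k ≤ p.
Since 1 ≤ k ≤ p, k divides p!; set t = 1 + p!/k. Then xy^t z has p + (p!/k)·k = p + p! copies of 0. Now the 0-count is p+p! and (1-count)+1 = (p+p!-1)+1 = p+p!, so i ≠ j+1 fails. So xy^t z = 0^{p+p!} 1^{p+p!-1} ∉ L.
Contradiction. Therefore L is not regular.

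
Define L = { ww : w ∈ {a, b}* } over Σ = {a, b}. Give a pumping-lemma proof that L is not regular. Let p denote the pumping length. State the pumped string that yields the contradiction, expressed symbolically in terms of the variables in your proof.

Assume L is regular. Let p be the pumping length given by the pumping lemma.
Take w = a^p b^p a^p b^p = uu where u = a^pb^p; then w ∈ L and |w| = 4p ≥ p.
Write w = xyz as guaranteed by the lemma, with |xy| ≤ p and |y| ≥ 1.
The first p characters of w are a's, so xy (and hence y) consists only of a's. Write y = a^k, 1 ≤ k ≤ p.
Pump with i = 2: xy^2z = a^{p+k} b^p a^p b^p, of length 4p+k. Suppose this equals vv. The string starts with a and ends with b, so v does too; thus the boundary between the two copies of v is a b→a transition. There is exactly one such transition, at position 2p+k, so |v| = 2p+k and |vv| = 4p+2k ≠ 4p+k since k ≥ 1. So xy^2z ∉ L.
This is a contradiction; hence L is not regular.

a^{p+k} b^p a^p b^p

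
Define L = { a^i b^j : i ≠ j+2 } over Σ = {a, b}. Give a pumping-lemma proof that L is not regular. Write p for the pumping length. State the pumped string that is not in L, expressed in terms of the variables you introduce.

a^{p+p!} b^{p+p!-2}

Suppose for contradiction that L is regular, and let p be the pumping length.
Choose w = a^p b^{p+p!-2}. Since p ≠ (p+p!-2)+2 = p+p!, w ∈ L; and |w| ≥ p.
The pumping lemma gives a decomposition w = xyz where |xy| ≤ p and y is nonempty.
Because |xy| ≤ p and w begins with p copies of a, we have y = a^k with 1 ≤ k ≤ p.
Since 1 ≤ k ≤ p, k divides p!; set t = 1 + p!/k. Then xy^t z has p + (p!/k)·k = p + p! copies of a. Now the a-count is p+p! and (b-count)+2 = (p+p!-2)+2 = p+p!, so i ≠ j+2 fails. So xy^t z = a^{p+p!} b^{p+p!-2} ∉ L.
This contradicts the pumping lemma, so L is not regular.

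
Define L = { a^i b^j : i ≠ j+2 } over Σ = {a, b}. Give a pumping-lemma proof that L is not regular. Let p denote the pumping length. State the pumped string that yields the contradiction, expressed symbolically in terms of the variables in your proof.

a^{p+p!} b^{p+p!-2}

Toward a contradiction, assume L is regular with pumping length p.
Choose w = a^p b^{p+p!-2}. Since p ≠ (p+p!-2)+2 = p+p!, w ∈ L; and |w| ≥ p.
The pumping lemma gives a decomposition w = xyz where |xy| ≤ p and |y| ≥ 1.
The first p characters of w are a's, so xy (and hence y) consists only of a's. Write y = a^k, 1 ≤ k ≤ p.
Since 1 ≤ k ≤ p, k divides p!; set t = 1 + p!/k. Then xy^t z has p + (p!/k)·k = p + p! copies of a. Now the a-count is p+p! and (b-count)+2 = (p+p!-2)+2 = p+p!, so i ≠ j+2 fails. So xy^t z = a^{p+p!} b^{p+p!-2} ∉ L.
This contradicts the pumping lemma, so L is not regular.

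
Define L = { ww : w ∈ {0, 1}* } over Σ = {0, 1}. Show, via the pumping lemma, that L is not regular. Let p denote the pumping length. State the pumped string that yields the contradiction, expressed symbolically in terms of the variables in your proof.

0^{p+k} 1^p 0^p 1^p

Toward a contradiction, assume L is regular with pumping length p.
Take w = 0^p 1^p 0^p 1^p = uu where u = 0^p1^p; then w ∈ L and |w| = 4p ≥ p.
By the pumping lemma, w = xyz with |xy| ≤ p and y is nonempty.
Since the first p symbols of w are all 0's and |xy| ≤ p, y lies entirely in the leading 0-block: y = 0^k for some k with 1 ≤ k ≤ p.
Pump with i = 2: xy^2z = 0^{p+k} 1^p 0^p 1^p, of length 4p+k. Suppose this equals vv. The string starts with 0 and ends with 1, so v does too; thus the boundary between the two copies of v is a 1→0 transition. There is exactly one such transition, at position 2p+k, so |v| = 2p+k and |vv| = 4p+2k ≠ 4p+k since k ≥ 1. So xy^2z ∉ L.
Contradiction. Therefore L is not regular.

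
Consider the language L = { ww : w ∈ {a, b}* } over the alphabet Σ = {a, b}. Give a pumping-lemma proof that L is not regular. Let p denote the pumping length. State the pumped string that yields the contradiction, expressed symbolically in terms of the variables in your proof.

Assume L is regular; let p be its pumping constant.
Take w = a^p b^p a^p b^p = uu where u = a^pb^p; then w ∈ L and |w| = 4p ≥ p.
Write w = xyz as guaranteed by the lemma, with |xy| ≤ p and |y| > 0.
Because |xy| ≤ p and w begins with p copies of a, we have y = a^k with 1 ≤ k ≤ p.
Pump with i = 2: xy^2z = a^{p+k} b^p a^p b^p, of length 4p+k. Suppose this equals vv. The string starts with a and ends with b, so v does too; thus the boundary between the two copies of v is a b→a transition. There is exactly one such transition, at position 2p+k, so |v| = 2p+k and |vv| = 4p+2k ≠ 4p+k since k ≥ 1. So xy^2z ∉ L.
This is a contradiction; hence L is not regular.

a^{p+k} b^p a^p b^p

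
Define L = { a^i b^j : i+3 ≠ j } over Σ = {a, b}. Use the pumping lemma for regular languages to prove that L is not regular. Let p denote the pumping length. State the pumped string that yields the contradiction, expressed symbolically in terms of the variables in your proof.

a^{p+p!} b^{p+p!+3}

Assume L is regular; let p be its pumping constant.
Choose w = a^p b^{p+p!+3}. Since p ≠ (p+p!+3)-3 = p+p!, w ∈ L; and |w| ≥ p.
Write w = xyz as guaranteed by the lemma, with |xy| ≤ p and |y| > 0.
Because |xy| ≤ p and w begins with p copies of a, we have y = a^k with 1 ≤ k ≤ p.
Since 1 ≤ k ≤ p, k divides p!; set t = 1 + p!/k. Then xy^t z has p + (p!/k)·k = p + p! copies of a. Now the a-count is p+p! and (b-count)-3 = (p+p!+3)-3 = p+p!, so i+3 ≠ j fails. So xy^t z = a^{p+p!} b^{p+p!+3} ∉ L.
Contradiction. Therefore L is not regular.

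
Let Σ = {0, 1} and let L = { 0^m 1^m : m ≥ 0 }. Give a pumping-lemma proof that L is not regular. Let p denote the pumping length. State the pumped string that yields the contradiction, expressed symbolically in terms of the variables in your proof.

0^{p+k} 1^p

Assume L is regular; let p be its pumping constant.
Choose w = 0^p 1^p, which is in L with |w| = 2p ≥ p.
By the pumping lemma, w = xyz with |xy| ≤ p and |y| ≥ 1.
The first p characters of w are 0's, so xy (and hence y) consists only of 0's. Write y = 0^k, 1 ≤ k ≤ p.
Pump with i = 2: xy^2z = 0^{p+k} 1^p. For this to lie in L we would need p = p+k, which forces k = 0. But k ≥ 1, so xy^2z ∉ L.
This contradicts the pumping lemma, so L is not regular.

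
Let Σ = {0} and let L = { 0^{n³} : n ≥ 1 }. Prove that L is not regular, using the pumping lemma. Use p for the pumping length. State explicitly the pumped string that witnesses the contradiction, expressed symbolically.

0^{p³+k}

Toward a contradiction, assume L is regular with pumping length p.
Take w = 0^{p³} ∈ L with |w| = p³ ≥ p.
The pumping lemma gives a decomposition w = xyz where |xy| ≤ p and y is nonempty.
Then y = 0^k for some k with 1 ≤ k ≤ p.
Pump with i = 2: xy^2z = 0^{p³+k}. Since 1 ≤ k ≤ p, p³ < p³+k ≤ p³+p < p³+3p²+3p+1 = (p+1)³, so p³+k is not a perfect cube. So xy^2z ∉ L.
This contradicts the pumping lemma, so L is not regular.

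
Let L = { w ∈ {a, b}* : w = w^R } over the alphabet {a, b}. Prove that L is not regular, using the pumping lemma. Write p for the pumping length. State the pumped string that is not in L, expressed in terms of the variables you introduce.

a^{p+k} b a^p

Toward a contradiction, assume L is regular with pumping length p.
Take w = a^p b a^p, a palindrome of length 2p+1 ≥ p.
The pumping lemma gives a decomposition w = xyz where |xy| ≤ p and |y| > 0.
Since the first p symbols of w are all a's and |xy| ≤ p, y lies entirely in the leading a-block: y = a^k for some k with 1 ≤ k ≤ p.
Pump with i = 2: xy^2z = a^{p+k} b a^p. Its reverse is a^p b a^{p+k}, which differs from xy^2z since k ≥ 1. So xy^2z is not a palindrome and xy^2z ∉ L.
This contradicts the pumping lemma, so L is not regular.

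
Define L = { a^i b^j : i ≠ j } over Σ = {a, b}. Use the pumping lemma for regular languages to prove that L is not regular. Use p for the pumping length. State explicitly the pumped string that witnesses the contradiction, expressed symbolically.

a^{p+p!} b^{p+p!}

Suppose for contradiction that L is regular, and let p be the pumping length.
Choose w = a^p b^{p+p!}. Since p ≠ p+p!, w ∈ L; and |w| ≥ p.
Write w = xyz as guaranteed by the lemma, with |xy| ≤ p and |y| ≥ 1.
Because |xy| ≤ p and w begins with p copies of a, we have y = a^k with 1 ≤ k ≤ p.
Since 1 ≤ k ≤ p, k divides p!; set t = 1 + p!/k. Then xy^t z has p + (p!/k)·k = p + p! copies of a. Now the a-count equals the b-count, so i ≠ j fails. So xy^t z = a^{p+p!} b^{p+p!} ∉ L.
This is a contradiction; hence L is not regular.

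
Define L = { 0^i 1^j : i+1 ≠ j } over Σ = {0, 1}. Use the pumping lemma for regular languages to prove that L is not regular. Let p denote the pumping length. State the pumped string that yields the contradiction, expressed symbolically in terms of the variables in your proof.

Assume L is regular; let p be its pumping constant.
Choose w = 0^p 1^{p+p!+1}. Since p ≠ (p+p!+1)-1 = p+p!, w ∈ L; and |w| ≥ p.
The pumping lemma gives a decomposition w = xyz where |xy| ≤ p and |y| > 0.
Because |xy| ≤ p and w begins with p copies of 0, we have y = 0^k with 1 ≤ k ≤ p.
Since 1 ≤ k ≤ p, k divides p!; set t = 1 + p!/k. Then xy^t z has p + (p!/k)·k = p + p! copies of 0. Now the 0-count is p+p! and (1-count)-1 = (p+p!+1)-1 = p+p!, so i+1 ≠ j fails. So xy^t z = 0^{p+p!} 1^{p+p!+1} ∉ L.
Contradiction. Therefore L is not regular.

0^{p+p!} 1^{p+p!+1}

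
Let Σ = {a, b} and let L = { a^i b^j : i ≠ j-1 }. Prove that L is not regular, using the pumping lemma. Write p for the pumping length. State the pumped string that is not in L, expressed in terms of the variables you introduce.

Suppose for contradiction that L is regular, and let p be the pumping length.
Choose w = a^p b^{p+p!+1}. Since p ≠ (p+p!+1)-1 = p+p!, w ∈ L; and |w| ≥ p.
The pumping lemma gives a decomposition w = xyz where |xy| ≤ p and y is nonempty.
The first p characters of w are a's, so xy (and hence y) consists only of a's. Write y = a^k, 1 ≤ k ≤ p.
Since 1 ≤ k ≤ p, k divides p!; set t = 1 + p!/k. Then xy^t z has p + (p!/k)·k = p + p! copies of a. Now the a-count is p+p! and (b-count)-1 = (p+p!+1)-1 = p+p!, so i ≠ j-1 fails. So xy^t z = a^{p+p!} b^{p+p!+1} ∉ L.
This contradicts the pumping lemma, so L is not regular.

a^{p+p!} b^{p+p!+1}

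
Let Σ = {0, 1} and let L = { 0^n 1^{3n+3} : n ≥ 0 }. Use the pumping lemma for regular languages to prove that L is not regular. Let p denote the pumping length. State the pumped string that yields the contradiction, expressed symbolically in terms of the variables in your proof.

0^{p+k} 1^{3p+3}

Toward a contradiction, assume L is regular with pumping length p.
Let w = 0^p 1^{3p+3} ∈ L; note |w| = 4p+3 ≥ p.
By the pumping lemma, w = xyz with |xy| ≤ p and |y| ≥ 1.
The first p characters of w are 0's, so xy (and hence y) consists only of 0's. Write y = 0^k, 1 ≤ k ≤ p.
Pump with i = 2: xy^2z = 0^{p+k} 1^{3p+3}. For this to lie in L we would need 3p+3 = 3(p+k)+3, which forces k = 0. But k ≥ 1, so xy^2z ∉ L.
This contradicts the pumping lemma, so L is not regular.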